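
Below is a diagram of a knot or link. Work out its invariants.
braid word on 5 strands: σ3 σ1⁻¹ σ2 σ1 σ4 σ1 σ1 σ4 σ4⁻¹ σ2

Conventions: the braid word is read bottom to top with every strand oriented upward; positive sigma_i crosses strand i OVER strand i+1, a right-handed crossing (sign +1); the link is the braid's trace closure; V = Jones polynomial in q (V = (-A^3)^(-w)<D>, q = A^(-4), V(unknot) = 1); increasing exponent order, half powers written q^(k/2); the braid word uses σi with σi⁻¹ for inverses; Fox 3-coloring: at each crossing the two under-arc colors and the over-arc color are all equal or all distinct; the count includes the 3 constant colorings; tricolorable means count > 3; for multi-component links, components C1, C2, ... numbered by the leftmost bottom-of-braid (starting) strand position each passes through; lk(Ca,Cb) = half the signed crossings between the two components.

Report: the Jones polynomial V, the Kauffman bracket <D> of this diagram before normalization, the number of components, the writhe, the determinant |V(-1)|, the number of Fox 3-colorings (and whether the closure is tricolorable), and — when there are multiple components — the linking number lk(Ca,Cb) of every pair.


Jones polynomial: V(q) = q - q^2 + 2q^3 - q^4 + q^5 - q^6
<D> = -A^-6 + A^-2 - A^2 + 2A^6 - A^10 + A^14; writhe +6
components 1, writhe +6 (10 crossings)
3-colorings: 3 of 3^10, det 7 — not tricolorable
note: V spans 5 powers of q: at least 5 crossings in any diagram


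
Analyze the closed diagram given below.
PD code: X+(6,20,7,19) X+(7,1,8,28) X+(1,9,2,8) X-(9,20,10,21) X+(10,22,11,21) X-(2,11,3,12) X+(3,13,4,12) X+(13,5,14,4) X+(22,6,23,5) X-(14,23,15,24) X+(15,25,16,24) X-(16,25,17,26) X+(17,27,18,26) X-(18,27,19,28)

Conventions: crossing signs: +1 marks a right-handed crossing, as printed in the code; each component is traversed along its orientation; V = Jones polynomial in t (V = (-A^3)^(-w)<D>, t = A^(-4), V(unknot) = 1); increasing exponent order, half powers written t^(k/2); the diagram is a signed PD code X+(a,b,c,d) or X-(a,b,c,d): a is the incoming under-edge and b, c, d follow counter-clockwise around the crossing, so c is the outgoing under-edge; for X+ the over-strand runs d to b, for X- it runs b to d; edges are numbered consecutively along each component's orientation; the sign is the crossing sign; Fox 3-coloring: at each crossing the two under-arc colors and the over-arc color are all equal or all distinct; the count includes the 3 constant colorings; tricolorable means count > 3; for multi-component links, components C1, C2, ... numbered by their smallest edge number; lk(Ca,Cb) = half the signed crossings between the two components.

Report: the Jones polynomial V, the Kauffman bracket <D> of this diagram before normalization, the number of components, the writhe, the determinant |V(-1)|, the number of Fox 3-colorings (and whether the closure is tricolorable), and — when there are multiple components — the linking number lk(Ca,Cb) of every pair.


V = t - t^2 + 2t^3 - t^4 + t^5 - t^6
<D> = -A^-12 + A^-8 - A^-4 + 2 - A^4 + A^8 (w = +4)
1 component over 14 crossings, w = +4
3 Fox colorings among 3^14, |V(-1)| = 7: not tricolorable
why: V spans 5 powers of t: at least 5 crossings in any diagram


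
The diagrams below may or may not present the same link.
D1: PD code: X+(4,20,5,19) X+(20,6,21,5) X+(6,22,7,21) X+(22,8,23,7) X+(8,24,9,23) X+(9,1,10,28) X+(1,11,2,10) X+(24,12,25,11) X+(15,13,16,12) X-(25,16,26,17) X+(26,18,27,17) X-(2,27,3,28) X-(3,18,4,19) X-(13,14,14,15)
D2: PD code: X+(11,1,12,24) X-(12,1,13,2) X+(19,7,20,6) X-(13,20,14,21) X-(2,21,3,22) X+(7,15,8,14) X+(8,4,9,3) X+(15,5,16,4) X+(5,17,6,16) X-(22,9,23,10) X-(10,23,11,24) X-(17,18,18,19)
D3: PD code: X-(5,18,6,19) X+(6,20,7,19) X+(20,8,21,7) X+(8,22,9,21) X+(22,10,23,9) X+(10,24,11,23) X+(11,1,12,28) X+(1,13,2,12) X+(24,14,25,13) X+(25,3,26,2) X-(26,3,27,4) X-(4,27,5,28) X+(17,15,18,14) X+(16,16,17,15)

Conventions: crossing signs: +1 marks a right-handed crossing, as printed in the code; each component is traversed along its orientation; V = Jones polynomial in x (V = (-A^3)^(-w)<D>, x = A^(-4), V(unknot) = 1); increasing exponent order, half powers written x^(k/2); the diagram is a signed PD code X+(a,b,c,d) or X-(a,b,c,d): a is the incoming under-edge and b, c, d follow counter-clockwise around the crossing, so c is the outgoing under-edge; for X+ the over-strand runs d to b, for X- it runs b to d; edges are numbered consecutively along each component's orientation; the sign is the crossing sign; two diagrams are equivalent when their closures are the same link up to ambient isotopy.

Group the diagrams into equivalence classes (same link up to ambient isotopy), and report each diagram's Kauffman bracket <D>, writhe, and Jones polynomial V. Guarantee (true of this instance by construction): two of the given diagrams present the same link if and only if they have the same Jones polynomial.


equivalence classes: {D1, D3} | {D2}
D1 (bracket -A^-18 + A^-14 - 2A^-10 + 3A^-6 - 2A^-2 + 2A^2 - A^6 + A^10; 14 crossings at w = +6): V = x^2 - x^3 + 2x^4 - 2x^5 + 3x^6 - 2x^7 + x^8 - x^9
V(D2) = 1  [12 crossings, <D> = 1, w = 0]
D3 (bracket -A^-12 + A^-8 - 2A^-4 + 3 - 2A^4 + 2A^8 - A^12 + A^16; 14 crossings at w = +8): V = x^2 - x^3 + 2x^4 - 2x^5 + 3x^6 - 2x^7 + x^8 - x^9
key observation: V(x) takes 2 values over 3 diagrams, fixing the grouping


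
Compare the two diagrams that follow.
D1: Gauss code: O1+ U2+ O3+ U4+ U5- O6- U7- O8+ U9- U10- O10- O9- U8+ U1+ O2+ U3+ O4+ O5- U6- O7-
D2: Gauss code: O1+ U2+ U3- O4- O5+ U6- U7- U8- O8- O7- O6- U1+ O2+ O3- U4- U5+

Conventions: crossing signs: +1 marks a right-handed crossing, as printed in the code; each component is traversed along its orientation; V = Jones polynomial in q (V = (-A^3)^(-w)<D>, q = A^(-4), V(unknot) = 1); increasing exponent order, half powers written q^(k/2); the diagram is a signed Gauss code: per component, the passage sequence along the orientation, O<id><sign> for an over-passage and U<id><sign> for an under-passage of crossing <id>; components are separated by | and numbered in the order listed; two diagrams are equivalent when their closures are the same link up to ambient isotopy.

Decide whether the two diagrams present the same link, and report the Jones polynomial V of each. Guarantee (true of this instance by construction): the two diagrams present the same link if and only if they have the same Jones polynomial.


equivalent: yes
D1 (bracket 1; 10 crossings at w = 0): V = 1
V(D2) = 1  [8 crossings, <D> = A^-6, w = -2]
observation: Reidemeister moves carry D1 (10 crossings) to D2 (8)


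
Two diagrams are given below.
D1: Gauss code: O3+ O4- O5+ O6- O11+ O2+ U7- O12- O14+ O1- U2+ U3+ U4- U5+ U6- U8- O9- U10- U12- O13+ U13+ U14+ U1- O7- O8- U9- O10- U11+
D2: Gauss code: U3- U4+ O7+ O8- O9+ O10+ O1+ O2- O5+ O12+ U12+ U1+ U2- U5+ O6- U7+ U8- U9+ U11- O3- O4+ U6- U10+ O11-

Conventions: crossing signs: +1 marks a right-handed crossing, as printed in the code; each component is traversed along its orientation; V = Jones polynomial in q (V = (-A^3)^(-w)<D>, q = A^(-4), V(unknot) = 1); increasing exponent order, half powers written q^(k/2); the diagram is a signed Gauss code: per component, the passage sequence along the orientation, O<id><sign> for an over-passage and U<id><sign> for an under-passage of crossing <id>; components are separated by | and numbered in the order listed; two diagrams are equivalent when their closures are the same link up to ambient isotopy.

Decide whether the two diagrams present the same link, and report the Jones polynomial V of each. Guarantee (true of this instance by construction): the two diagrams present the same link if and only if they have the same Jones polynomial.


equivalent: no
D1 (bracket A^-2 - A^2 + 2A^6 - A^10 + A^14 - A^18; 14 crossings at w = -2): V = -q^-6 + q^-5 - q^-4 + 2q^-3 - q^-2 + q^-1
V(D2) = 1  (w +2, c 12, <D> = A^6)
key observation: 2 values of V(q) split the 2 diagrams


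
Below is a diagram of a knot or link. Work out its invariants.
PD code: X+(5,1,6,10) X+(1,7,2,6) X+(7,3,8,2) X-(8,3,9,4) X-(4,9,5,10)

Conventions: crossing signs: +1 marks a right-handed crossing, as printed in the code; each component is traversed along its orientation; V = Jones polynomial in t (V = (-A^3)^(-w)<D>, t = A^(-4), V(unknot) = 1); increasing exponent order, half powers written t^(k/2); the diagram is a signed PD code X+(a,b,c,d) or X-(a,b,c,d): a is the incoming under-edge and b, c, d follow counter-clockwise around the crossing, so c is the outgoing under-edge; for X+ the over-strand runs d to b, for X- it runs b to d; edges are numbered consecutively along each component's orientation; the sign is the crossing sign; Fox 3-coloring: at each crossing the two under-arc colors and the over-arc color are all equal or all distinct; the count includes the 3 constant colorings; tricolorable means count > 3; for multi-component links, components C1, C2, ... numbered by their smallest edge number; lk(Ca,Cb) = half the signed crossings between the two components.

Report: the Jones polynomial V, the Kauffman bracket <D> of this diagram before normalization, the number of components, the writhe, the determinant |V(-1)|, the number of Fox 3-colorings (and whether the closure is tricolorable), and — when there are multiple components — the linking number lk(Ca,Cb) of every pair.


V = 1
<D> = -A^3 (w = +1)
1 component over 5 crossings, w = +1
3 Fox colorings among 3^5, |V(-1)| = 1: not tricolorable
why: |V(-1)| = 1: so not tricolorable, since 3 does not divide 1


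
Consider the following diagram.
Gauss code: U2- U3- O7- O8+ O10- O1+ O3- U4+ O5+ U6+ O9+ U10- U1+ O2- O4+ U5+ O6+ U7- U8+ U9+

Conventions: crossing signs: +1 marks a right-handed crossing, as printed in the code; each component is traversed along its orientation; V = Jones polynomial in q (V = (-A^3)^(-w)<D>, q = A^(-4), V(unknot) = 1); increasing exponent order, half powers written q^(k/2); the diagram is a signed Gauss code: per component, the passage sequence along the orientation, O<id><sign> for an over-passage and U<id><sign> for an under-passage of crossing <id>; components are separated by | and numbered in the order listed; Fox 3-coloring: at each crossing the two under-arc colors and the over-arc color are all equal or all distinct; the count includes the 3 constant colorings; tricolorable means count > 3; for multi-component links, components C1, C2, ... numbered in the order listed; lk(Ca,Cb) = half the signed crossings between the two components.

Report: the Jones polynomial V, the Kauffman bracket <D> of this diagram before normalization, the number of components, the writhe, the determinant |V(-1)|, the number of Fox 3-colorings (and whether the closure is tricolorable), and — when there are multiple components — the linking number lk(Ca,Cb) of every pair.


V(q) = q + q^3 - q^4
bracket: -A^-10 + A^-6 + A^2, w = +2
1 component, writhe +2, over 10 crossings
det 3, colorings 9 of 3^10 — tricolorable
observation: the span of V is 3, forcing >= 3 crossings in any diagram


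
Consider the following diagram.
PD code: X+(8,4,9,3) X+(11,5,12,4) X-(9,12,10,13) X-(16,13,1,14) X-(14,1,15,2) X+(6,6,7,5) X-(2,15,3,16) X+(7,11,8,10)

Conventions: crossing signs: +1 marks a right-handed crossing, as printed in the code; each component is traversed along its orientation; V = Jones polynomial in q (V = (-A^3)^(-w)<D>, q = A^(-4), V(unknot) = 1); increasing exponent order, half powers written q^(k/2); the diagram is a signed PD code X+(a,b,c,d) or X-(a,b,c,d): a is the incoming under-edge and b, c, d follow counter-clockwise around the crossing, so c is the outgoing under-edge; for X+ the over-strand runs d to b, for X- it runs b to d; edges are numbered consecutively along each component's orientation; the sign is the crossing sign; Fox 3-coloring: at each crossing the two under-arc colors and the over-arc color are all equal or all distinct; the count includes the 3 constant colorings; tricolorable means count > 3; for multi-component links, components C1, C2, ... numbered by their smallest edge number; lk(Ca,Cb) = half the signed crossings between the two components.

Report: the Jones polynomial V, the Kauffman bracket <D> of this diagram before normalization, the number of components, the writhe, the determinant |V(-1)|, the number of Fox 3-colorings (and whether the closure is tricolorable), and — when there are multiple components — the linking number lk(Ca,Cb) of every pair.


V(q) = -q^-4 + q^-3 + q^-1
bracket: A^4 + A^12 - A^16, w = 0
1 component, writhe 0, over 8 crossings
det 3, colorings 9 of 3^8 — tricolorable
observation: det 3 = |V(-1)|; divisible by 3, so tricolorable


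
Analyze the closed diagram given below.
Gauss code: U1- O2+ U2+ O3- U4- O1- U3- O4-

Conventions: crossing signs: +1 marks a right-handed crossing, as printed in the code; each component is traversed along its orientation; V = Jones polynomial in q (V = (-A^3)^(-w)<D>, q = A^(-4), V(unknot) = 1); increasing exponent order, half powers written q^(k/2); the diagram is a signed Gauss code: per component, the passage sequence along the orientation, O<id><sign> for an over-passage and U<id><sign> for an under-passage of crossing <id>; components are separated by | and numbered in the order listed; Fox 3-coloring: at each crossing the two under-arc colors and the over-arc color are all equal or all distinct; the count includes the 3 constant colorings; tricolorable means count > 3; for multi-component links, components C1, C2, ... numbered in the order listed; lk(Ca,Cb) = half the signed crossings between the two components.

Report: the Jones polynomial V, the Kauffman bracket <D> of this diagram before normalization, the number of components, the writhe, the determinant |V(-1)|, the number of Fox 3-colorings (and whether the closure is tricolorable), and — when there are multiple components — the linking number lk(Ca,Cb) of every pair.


V(q) = -q^-4 + q^-3 + q^-1
bracket: A^-2 + A^6 - A^10, w = -2
1 component, writhe -2, over 4 crossings
det 3, colorings 9 of 3^4 — tricolorable
observation: w = -2 (over 4 crossings) is diagram-only; (-A^3)^(2) removes it from V


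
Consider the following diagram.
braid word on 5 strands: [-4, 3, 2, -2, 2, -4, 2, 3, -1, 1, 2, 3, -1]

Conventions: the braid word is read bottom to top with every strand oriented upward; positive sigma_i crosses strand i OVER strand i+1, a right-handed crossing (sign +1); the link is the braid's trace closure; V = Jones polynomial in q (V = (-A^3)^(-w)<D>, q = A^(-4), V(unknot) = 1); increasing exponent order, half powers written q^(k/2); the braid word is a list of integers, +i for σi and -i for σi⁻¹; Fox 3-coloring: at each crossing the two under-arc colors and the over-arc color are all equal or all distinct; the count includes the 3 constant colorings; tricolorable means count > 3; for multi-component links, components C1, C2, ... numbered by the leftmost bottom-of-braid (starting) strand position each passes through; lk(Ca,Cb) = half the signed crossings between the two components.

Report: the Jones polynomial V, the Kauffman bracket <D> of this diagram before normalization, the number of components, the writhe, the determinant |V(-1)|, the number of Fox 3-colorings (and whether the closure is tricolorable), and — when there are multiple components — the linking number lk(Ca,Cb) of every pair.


V(q) = -q^(-1/2) + q^(1/2) - 2q^(3/2) + 2q^(5/2) - 3q^(7/2) + 2q^(9/2) - 2q^(11/2) + q^(13/2)
bracket: -A^-17 + 2A^-13 - 2A^-9 + 3A^-5 - 2A^-1 + 2A^3 - A^7 + A^11, w = +3
2 components, writhe +3, over 13 crossings
lk(C1,C2) = +1
det 14, colorings 3 of 3^13 — not tricolorable
observation: w = +3 shifts under R1 moves; the (-A^3)^(-3) factor cancels that in V


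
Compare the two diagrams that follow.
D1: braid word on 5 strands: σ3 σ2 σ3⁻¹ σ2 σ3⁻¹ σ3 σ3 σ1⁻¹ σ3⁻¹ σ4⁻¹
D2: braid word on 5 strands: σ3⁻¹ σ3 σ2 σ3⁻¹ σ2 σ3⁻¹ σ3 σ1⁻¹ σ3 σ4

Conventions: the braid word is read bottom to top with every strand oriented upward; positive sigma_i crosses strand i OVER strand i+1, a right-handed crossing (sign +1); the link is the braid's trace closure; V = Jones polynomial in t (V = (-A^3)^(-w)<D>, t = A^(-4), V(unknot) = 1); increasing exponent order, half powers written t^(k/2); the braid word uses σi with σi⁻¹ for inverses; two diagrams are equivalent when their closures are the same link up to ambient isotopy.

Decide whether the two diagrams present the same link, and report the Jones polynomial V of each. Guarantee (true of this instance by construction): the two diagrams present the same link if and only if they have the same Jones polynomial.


equivalent: yes
D1 (bracket 1; 10 crossings at w = 0): V = 1
V(D2) = 1  (w +2, c 10, <D> = A^6)
key observation: from 10 to 10 crossings by R-moves: one link, two diagrams


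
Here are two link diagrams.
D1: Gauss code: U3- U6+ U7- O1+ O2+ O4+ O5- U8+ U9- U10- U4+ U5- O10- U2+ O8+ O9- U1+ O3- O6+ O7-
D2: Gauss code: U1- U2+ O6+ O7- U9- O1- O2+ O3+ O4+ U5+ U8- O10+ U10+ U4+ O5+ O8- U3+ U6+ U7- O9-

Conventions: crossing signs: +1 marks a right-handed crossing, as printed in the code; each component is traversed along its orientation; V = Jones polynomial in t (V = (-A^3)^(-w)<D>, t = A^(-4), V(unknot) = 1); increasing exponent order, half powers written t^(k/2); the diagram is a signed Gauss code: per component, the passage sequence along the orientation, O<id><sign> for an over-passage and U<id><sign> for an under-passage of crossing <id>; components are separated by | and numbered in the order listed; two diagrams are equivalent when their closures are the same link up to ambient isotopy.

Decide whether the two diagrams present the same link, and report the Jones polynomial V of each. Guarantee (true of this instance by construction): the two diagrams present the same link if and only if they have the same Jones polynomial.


equivalent: yes
D1 (bracket 1; 10 crossings at w = 0): V = 1
D2 (bracket A^6; 10 crossings at w = +2): V = 1
key observation: all 2 diagrams share one V(t), hence one class


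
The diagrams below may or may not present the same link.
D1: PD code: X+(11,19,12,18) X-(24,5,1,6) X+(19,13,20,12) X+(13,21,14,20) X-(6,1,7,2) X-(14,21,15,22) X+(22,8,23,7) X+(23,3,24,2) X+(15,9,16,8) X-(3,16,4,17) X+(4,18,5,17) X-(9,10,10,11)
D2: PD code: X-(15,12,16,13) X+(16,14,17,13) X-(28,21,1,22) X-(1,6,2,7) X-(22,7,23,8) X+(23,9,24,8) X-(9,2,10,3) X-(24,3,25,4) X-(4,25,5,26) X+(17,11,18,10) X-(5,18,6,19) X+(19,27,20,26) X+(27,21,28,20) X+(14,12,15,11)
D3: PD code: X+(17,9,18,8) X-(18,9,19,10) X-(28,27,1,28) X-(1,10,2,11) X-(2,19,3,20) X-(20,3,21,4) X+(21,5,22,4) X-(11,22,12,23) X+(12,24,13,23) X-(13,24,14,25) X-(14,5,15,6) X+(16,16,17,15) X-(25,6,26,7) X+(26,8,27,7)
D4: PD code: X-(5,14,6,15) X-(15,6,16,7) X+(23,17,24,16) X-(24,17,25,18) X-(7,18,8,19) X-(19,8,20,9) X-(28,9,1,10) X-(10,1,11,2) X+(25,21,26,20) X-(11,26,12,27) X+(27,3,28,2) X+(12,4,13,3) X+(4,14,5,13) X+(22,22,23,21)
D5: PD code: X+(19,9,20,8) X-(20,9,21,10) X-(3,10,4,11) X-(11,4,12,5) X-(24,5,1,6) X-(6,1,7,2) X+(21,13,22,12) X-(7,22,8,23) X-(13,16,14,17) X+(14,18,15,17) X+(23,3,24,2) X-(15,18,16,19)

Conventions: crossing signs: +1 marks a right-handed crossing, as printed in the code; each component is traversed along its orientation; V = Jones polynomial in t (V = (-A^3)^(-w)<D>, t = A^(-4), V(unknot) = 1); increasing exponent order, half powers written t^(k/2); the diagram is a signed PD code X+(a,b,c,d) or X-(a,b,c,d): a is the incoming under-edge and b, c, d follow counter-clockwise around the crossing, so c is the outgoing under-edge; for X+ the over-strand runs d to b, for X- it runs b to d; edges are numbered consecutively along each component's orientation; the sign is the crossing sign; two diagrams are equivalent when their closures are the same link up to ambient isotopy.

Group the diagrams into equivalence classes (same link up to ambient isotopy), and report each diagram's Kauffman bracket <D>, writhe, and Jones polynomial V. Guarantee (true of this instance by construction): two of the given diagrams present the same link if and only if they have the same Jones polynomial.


grouping into links: {D1} | {D3} | {D2, D4, D5}
V(D1) = t + t^3 - t^4  (w +2, c 12, <D> = -A^-10 + A^-6 + A^2)
V(D2) = -t^-6 + t^-5 - t^-4 + 2t^-3 - t^-2 + t^-1  [14 crossings, <D> = A^-2 - A^2 + 2A^6 - A^10 + A^14 - A^18, w = -2]
V(D3) = -t^-4 + t^-3 + t^-1  [14 crossings, <D> = A^-8 + 1 - A^4, w = -4]
D4 (bracket A^-2 - A^2 + 2A^6 - A^10 + A^14 - A^18; 14 crossings at w = -2): V = -t^-6 + t^-5 - t^-4 + 2t^-3 - t^-2 + t^-1
V(D5) = -t^-6 + t^-5 - t^-4 + 2t^-3 - t^-2 + t^-1  [12 crossings, <D> = A^-8 - A^-4 + 2 - A^4 + A^8 - A^12, w = -4]
key observation: V(t) takes 3 values over 5 diagrams, fixing the grouping


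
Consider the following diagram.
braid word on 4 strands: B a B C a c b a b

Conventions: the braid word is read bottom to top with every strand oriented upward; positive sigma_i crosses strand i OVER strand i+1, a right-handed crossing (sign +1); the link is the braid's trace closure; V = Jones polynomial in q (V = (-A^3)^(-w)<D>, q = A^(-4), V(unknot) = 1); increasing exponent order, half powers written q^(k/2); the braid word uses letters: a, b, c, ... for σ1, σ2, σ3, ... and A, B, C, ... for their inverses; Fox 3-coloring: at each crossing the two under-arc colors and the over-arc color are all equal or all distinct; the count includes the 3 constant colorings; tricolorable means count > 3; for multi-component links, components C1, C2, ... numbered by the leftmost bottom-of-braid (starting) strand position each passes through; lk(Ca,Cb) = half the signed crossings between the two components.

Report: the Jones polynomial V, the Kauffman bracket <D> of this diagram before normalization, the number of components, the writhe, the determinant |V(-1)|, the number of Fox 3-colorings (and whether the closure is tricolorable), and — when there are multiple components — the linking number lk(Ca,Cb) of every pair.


V(q) = 1 + q + q^2 + q^3
bracket: -A^-3 - A - A^5 - A^9, w = +3
3 components, writhe +3, over 9 crossings
lk(C1,C2) = +1
linking number lk(C1,C3) = 0
lk(C2,C3): 0
det 0, colorings 9 of 3^10 — tricolorable
observation: w = +3 shifts under R1 moves; the (-A^3)^(-3) factor cancels that in V


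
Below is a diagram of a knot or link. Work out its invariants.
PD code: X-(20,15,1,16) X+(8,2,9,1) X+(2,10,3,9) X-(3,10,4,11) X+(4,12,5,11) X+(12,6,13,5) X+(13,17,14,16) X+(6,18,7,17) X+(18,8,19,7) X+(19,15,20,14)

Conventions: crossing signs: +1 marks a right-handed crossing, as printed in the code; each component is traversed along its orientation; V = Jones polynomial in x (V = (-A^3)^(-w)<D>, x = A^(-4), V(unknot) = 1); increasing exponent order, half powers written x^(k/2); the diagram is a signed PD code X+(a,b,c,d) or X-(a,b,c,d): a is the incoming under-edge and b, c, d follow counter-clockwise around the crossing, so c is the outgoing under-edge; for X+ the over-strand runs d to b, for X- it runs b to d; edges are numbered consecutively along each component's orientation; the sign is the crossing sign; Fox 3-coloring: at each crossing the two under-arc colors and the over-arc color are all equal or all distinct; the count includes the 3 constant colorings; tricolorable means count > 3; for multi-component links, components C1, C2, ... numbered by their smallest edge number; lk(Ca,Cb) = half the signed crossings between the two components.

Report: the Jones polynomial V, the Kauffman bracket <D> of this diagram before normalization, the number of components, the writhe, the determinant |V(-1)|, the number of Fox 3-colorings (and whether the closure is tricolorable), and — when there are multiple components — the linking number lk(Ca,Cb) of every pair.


V = x^2 + x^4 - x^5 + x^6 - x^7
<D> = -A^-10 + A^-6 - A^-2 + A^2 + A^10 (w = +6)
1 component over 10 crossings, w = +6
3 Fox colorings among 3^10, |V(-1)| = 5: not tricolorable
why: w = +6 (over 10 crossings) is diagram-only; (-A^3)^(-6) removes it from V


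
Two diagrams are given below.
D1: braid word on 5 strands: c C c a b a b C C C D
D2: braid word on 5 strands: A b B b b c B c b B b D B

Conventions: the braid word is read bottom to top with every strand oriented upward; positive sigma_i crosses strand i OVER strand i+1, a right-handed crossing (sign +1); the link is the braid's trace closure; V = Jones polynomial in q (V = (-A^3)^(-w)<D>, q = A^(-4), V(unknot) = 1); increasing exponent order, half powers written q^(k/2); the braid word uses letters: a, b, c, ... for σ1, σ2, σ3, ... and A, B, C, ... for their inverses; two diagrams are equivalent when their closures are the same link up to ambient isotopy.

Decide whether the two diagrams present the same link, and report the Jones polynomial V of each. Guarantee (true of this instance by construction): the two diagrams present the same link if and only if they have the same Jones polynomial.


same link: no
V(D1) = -q^(-3/2) - 2q^(1/2) + q^(3/2) - q^(5/2) + q^(7/2)  [11 crossings, <D> = -A^-11 + A^-7 - A^-3 + 2A + A^9, w = +1]
V(D2) = -q^(1/2) + q^(3/2) - q^(5/2) - q^(9/2)  (w +1, c 13, <D> = A^-15 + A^-7 - A^-3 + A)
note: 2 values of V(q) split the 2 diagrams


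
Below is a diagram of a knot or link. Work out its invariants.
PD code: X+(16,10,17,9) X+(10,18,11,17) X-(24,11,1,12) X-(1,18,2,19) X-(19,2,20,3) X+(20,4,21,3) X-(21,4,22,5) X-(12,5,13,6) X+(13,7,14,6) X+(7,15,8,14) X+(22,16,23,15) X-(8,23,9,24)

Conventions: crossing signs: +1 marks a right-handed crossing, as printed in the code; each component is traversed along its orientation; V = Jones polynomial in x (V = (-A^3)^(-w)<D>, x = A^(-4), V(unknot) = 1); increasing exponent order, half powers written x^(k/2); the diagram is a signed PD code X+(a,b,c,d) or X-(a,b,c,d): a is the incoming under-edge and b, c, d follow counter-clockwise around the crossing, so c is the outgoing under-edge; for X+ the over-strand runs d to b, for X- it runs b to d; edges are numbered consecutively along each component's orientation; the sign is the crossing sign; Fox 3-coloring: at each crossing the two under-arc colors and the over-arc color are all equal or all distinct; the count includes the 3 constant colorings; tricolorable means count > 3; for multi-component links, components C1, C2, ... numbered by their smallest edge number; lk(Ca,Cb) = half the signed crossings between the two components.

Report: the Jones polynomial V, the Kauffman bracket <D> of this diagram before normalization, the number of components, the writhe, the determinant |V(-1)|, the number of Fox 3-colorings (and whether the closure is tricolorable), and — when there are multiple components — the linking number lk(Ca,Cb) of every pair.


Jones polynomial: V(x) = -x^-3 + x^-2 - x^-1 + 3 - x + x^2 - x^3
<D> = -A^-12 + A^-8 - A^-4 + 3 - A^4 + A^8 - A^12; writhe 0
components 1, writhe 0 (12 crossings)
3-colorings: 27 of 3^12, det 9 — tricolorable
note: w = 0 (over 12 crossings) is diagram-only; (-A^3)^(0) removes it from V


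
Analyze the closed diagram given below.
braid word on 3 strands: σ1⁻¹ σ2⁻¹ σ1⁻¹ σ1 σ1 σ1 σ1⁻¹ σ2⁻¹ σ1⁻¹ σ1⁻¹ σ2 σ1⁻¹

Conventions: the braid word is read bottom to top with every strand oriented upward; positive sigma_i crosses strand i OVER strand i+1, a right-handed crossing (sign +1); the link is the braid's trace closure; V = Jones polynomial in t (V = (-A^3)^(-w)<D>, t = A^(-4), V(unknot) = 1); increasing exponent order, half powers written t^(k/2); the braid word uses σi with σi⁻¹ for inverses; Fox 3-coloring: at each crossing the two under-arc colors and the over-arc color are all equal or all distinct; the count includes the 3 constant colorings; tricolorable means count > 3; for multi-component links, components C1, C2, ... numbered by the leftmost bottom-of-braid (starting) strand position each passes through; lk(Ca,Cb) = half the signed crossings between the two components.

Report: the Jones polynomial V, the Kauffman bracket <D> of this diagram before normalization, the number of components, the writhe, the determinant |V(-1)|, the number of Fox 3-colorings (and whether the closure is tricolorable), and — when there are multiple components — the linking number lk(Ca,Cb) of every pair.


Jones polynomial: V(t) = t^-7 - 2t^-6 + 2t^-5 - 3t^-4 + 3t^-3 - 2t^-2 + 2t^-1
<D> = 2A^-8 - 2A^-4 + 3 - 3A^4 + 2A^8 - 2A^12 + A^16; writhe -4
components 1, writhe -4 (12 crossings)
3-colorings: 9 of 3^12, det 15 — tricolorable
note: det 15 = |V(-1)|; divisible by 3, so tricolorable


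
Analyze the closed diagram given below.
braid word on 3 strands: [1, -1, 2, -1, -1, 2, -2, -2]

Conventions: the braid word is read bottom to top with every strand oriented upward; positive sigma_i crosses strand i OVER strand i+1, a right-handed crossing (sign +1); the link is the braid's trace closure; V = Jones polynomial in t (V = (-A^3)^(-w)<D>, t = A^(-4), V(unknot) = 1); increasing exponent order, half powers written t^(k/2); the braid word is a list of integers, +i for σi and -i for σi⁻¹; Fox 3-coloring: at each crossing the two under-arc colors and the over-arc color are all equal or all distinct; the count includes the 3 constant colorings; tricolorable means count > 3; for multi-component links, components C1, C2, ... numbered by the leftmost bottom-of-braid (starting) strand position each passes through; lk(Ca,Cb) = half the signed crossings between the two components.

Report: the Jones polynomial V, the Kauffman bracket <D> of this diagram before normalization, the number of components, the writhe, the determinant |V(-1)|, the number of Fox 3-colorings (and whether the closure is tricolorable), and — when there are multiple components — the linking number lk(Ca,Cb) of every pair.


Jones polynomial: V(t) = t^-3 + t^-2 + t^-1 + 1
<D> = A^-6 + A^-2 + A^2 + A^6; writhe -2
components 3, writhe -2 (8 crossings)
linking number lk(C1,C2) = 0
lk(C1,C3): -1
lk(C2,C3) = 0
3-colorings: 9 of 3^8, det 0 — tricolorable
note: span 3 respects span(V) <= c + mu - 1 = 10 for this 3-component diagram


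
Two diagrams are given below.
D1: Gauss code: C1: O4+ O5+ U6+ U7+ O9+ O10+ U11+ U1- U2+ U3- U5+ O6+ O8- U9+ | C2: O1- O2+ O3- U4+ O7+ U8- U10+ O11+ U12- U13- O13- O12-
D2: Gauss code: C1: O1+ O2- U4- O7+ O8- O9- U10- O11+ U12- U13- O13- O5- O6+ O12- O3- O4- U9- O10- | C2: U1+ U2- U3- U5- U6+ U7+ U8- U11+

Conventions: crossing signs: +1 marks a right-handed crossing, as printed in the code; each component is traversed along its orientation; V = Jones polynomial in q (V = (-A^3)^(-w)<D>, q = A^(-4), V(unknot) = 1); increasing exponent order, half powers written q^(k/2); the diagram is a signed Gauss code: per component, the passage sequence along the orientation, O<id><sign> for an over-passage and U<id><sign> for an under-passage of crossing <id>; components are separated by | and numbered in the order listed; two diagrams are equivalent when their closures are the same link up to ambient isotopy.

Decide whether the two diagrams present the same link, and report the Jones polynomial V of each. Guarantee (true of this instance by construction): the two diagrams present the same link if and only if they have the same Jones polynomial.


equivalent: no
D1 (bracket -A^-17 + A^-13 - A^-9 + 2A^-5 + A^3; 13 crossings at w = +3): V = -q^(3/2) - 2q^(7/2) + q^(9/2) - q^(11/2) + q^(13/2)
D2 (bracket A^-13 + A^-9 + A^-5 - A^3; 13 crossings at w = -5): V = q^(-9/2) - q^(-5/2) - q^(-3/2) - q^(-1/2)
key observation: V(q) takes 2 values over 2 diagrams, fixing the grouping


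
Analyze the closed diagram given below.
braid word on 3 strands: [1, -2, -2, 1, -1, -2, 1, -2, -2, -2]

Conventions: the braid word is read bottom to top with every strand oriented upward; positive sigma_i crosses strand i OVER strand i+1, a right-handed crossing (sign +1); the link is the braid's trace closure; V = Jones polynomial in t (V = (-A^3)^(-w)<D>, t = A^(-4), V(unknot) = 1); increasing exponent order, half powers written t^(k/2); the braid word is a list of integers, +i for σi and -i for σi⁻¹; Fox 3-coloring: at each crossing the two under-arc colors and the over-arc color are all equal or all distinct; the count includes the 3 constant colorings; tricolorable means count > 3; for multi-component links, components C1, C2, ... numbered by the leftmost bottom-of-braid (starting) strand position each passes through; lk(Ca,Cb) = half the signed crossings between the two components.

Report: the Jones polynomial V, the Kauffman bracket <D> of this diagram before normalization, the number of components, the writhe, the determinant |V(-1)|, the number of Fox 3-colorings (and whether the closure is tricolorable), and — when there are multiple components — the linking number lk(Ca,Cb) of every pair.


V = t^-8 - 2t^-7 + 3t^-6 - 4t^-5 + 3t^-4 - 3t^-3 + 3t^-2 - t^-1 + 1
<D> = A^-12 - A^-8 + 3A^-4 - 3 + 3A^4 - 4A^8 + 3A^12 - 2A^16 + A^20 (w = -4)
1 component over 10 crossings, w = -4
9 Fox colorings among 3^10, |V(-1)| = 21: tricolorable
why: det 21 = |V(-1)|; divisible by 3, so tricolorable


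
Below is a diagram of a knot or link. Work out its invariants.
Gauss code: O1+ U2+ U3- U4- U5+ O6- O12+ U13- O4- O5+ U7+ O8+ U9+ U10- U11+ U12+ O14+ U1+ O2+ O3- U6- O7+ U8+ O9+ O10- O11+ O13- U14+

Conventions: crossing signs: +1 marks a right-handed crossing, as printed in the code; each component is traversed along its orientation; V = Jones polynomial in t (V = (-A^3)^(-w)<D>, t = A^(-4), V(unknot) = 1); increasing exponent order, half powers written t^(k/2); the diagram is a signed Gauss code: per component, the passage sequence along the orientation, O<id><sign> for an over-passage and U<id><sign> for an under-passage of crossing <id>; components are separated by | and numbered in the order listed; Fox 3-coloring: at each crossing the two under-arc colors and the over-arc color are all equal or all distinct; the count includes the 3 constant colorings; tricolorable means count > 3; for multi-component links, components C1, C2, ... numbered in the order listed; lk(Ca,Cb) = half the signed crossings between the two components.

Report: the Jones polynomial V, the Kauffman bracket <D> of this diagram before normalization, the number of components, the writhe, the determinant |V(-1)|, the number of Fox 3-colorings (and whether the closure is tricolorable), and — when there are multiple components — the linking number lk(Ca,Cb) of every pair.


V = t - t^2 + 2t^3 - t^4 + t^5 - t^6
<D> = -A^-12 + A^-8 - A^-4 + 2 - A^4 + A^8 (w = +4)
1 component over 14 crossings, w = +4
3 Fox colorings among 3^14, |V(-1)| = 7: not tricolorable
why: V spans 5 powers of t: at least 5 crossings in any diagram


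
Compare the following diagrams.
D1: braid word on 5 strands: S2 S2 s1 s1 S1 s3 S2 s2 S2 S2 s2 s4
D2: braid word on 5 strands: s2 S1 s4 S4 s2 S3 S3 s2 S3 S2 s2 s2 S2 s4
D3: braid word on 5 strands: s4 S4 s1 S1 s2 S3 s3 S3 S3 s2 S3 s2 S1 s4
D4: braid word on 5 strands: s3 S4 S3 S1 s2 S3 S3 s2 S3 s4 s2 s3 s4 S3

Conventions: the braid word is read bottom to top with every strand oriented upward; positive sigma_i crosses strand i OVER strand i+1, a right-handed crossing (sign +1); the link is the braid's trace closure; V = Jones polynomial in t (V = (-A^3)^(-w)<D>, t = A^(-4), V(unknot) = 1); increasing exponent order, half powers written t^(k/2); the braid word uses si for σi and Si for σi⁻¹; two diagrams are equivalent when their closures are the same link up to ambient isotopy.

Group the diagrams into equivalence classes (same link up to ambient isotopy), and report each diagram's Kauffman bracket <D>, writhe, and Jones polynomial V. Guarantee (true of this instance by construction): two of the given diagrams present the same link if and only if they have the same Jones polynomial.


grouping into links: {D1} | {D2, D3, D4}
V(D1) = -t^-4 + t^-3 + t^-1  (w 0, c 12, <D> = A^4 + A^12 - A^16)
D2 (bracket -A^-12 + 2A^-8 - 2A^-4 + 3 - 2A^4 + 2A^8 - A^12; 14 crossings at w = 0): V = -t^-3 + 2t^-2 - 2t^-1 + 3 - 2t + 2t^2 - t^3
V(D3) = -t^-3 + 2t^-2 - 2t^-1 + 3 - 2t + 2t^2 - t^3  [14 crossings, <D> = -A^-12 + 2A^-8 - 2A^-4 + 3 - 2A^4 + 2A^8 - A^12, w = 0]
V(D4) = -t^-3 + 2t^-2 - 2t^-1 + 3 - 2t + 2t^2 - t^3  (w 0, c 14, <D> = -A^-12 + 2A^-8 - 2A^-4 + 3 - 2A^4 + 2A^8 - A^12)
why: 2 classes among 4 diagrams; unequal V(t) rules out equality


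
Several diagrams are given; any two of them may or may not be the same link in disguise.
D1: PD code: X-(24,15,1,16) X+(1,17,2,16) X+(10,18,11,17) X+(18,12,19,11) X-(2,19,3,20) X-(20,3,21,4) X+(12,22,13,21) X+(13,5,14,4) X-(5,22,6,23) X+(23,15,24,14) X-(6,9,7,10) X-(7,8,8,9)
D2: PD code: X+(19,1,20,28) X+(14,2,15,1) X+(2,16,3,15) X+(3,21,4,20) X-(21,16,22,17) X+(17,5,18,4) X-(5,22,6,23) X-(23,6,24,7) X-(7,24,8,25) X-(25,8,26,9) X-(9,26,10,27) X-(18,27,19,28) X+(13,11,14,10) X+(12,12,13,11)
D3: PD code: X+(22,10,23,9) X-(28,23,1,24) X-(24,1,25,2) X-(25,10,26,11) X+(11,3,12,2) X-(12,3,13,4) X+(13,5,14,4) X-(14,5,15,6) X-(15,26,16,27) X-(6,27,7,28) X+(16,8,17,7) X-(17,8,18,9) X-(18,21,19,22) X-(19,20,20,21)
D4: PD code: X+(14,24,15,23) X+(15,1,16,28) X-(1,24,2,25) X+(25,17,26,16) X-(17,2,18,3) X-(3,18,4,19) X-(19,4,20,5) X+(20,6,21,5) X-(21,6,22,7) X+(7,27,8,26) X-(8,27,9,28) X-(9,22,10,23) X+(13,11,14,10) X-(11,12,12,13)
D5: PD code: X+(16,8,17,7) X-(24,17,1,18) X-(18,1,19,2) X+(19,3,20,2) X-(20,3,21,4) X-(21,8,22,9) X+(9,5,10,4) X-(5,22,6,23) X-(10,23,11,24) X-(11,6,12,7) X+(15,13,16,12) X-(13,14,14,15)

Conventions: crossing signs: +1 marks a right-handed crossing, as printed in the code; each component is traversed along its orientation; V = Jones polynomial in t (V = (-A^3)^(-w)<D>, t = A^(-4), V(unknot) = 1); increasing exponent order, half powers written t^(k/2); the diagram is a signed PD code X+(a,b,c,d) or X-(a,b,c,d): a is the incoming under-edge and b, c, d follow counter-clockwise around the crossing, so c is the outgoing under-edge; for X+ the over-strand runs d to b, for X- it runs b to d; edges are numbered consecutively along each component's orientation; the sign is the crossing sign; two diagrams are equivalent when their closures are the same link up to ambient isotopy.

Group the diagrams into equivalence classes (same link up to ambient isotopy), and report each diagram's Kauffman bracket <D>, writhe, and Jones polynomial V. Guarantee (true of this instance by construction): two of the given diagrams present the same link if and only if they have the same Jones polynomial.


equivalence classes: {D1} | {D2, D4} | {D3, D5}
D1 (bracket -A^-20 + A^-16 - A^-12 + 2A^-8 - A^-4 + 2 - A^4; 12 crossings at w = 0): V = -t^-1 + 2 - t + 2t^2 - t^3 + t^4 - t^5
V(D2) = t^-5 - 2t^-4 + 2t^-3 - 2t^-2 + 2t^-1 - 1 + t  [14 crossings, <D> = A^-4 - 1 + 2A^4 - 2A^8 + 2A^12 - 2A^16 + A^20, w = 0]
V(D3) = -t^-6 + t^-5 - t^-4 + 2t^-3 - t^-2 + t^-1  [14 crossings, <D> = A^-14 - A^-10 + 2A^-6 - A^-2 + A^2 - A^6, w = -6]
V(D4) = t^-5 - 2t^-4 + 2t^-3 - 2t^-2 + 2t^-1 - 1 + t  [14 crossings, <D> = A^-10 - A^-6 + 2A^-2 - 2A^2 + 2A^6 - 2A^10 + A^14, w = -2]
V(D5) = -t^-6 + t^-5 - t^-4 + 2t^-3 - t^-2 + t^-1  (w -4, c 12, <D> = A^-8 - A^-4 + 2 - A^4 + A^8 - A^12)
key observation: 3 classes among 5 diagrams; unequal V(t) rules out equality


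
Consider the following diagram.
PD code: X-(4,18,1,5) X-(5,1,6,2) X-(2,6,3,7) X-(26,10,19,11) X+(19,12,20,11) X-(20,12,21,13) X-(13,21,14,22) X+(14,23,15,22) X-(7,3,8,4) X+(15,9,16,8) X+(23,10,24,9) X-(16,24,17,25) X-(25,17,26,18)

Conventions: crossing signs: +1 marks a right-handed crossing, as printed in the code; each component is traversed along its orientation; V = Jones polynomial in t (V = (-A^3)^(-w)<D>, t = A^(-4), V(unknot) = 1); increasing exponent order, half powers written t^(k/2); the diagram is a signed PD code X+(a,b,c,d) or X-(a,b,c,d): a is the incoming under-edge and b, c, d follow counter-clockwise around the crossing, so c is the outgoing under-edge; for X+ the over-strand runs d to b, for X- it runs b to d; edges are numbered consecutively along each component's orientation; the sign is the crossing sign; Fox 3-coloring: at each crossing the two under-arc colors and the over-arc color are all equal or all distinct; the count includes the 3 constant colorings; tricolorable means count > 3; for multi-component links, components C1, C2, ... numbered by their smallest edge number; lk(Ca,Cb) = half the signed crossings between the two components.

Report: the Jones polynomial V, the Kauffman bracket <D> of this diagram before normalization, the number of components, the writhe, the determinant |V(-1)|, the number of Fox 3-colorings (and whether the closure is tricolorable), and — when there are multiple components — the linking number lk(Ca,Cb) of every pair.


Jones polynomial: V(t) = t^-8 - t^-7 + 2t^-6 - t^-5 + 2t^-4 + t^-2
<D> = -A^-7 - 2A + A^5 - 2A^9 + A^13 - A^17; writhe -5
components 3, writhe -5 (13 crossings)
linking number lk(C1,C2) = -2
lk(C1,C3): 0
lk(C2,C3) = -1
3-colorings: 3 of 3^13, det 8 — not tricolorable
note: summing lk over 3 pairs gives -3
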